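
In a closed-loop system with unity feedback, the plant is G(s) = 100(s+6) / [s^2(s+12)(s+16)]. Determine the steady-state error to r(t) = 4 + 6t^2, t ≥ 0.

Two free integrators in G(s): this is a type 2 system. Treating each term separately:
  • 4: tracked with zero error.
  • 6t^2: e_ss = 12/K_a with K_a=3.125 → 3.84.
Total e_ss = 3.84.

3.84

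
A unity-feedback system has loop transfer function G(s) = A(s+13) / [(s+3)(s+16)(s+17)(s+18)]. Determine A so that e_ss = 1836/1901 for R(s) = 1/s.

40

The open loop has no poles at the origin → type 0 system.
K_p = lim_{s→0} G(s) = A·13 / (3·16·17·18) = (13/14688)·A.
e_ss = 1/(1 + K_p) = 1836/1901 ⇒ 1 + (13/14688)·A = 1901/1836 ⇒ A = 40.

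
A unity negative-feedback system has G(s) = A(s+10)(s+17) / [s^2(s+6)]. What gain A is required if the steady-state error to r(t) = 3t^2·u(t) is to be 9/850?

20

G(s) has two factors of s in the denominator, so the system is type 2.
K_a = lim_{s→0} s^2·G(s) = A·10·17 / (6) = (85/3)·A.
e_ss = 6/K_a = 9/850 ⇒ K_a = 1700/3 ⇒ A = (1700/3)/(85/3) = 20.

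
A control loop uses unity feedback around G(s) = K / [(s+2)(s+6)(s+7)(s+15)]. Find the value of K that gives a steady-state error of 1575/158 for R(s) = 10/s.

4

System type = 0 (no poles at s=0).
K_p = lim_{s→0} G(s) = K / (2·6·7·15) = (1/1260)·K.
e_ss = 10/(1 + K_p) = 1575/158 ⇒ 1 + (1/1260)·K = 316/315 ⇒ K = 4.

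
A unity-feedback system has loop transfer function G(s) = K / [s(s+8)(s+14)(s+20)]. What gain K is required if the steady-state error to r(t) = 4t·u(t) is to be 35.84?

250

One free integrator in G(s): this is a type 1 system.
K_v = lim_{s→0} s·G(s) = K / (8·14·20) = (1/2240)·K.
e_ss = 4/K_v = 35.84 ⇒ K_v = 25/224 ⇒ K = (25/224)/(1/2240) = 250.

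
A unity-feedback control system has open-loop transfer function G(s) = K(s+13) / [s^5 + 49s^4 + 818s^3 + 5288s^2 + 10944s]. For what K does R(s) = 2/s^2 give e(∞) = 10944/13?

Lowest-order denominator term is 10944s, so the open loop has 1 pole at the origin → type 1 system.
K_v = lim_{s→0} s·G(s) = K·13 / 10944 = (13/10944)·K.
e_ss = 2/K_v = 10944/13 ⇒ K_v = 13/5472 ⇒ K = (13/5472)/(13/10944) = 2.

2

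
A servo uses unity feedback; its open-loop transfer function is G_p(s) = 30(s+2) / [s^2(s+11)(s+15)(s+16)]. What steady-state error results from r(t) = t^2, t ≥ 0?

88

The open loop has two poles at the origin → type 2 system.
K_a = lim_{s→0} s^2·G_p(s) = 30·2 / (11·15·16) = 1/44.
r(t) = t^2 gives R(s) = 2/s^3.
e_ss = 2/K_a = 2/(1/44) = 88.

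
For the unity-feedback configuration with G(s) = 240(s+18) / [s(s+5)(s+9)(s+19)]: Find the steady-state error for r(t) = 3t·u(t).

System type = 1 (one pole at s=0).
K_v = lim_{s→0} s·G(s) = 240·18 / (5·9·19) = 96/19.
e_ss = 3/K_v = 3/(96/19) = 19/32.

19/32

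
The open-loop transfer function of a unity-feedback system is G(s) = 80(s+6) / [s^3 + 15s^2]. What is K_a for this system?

32

Lowest-order denominator term is 15s^2, so the open loop has 2 poles at the origin → type 2 system.
K_a = lim_{s→0} s^2·G(s) = 80·6 / 15 = 32.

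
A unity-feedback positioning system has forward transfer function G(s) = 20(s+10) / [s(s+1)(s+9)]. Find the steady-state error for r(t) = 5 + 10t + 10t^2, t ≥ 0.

One free integrator in G(s): this is a type 1 system. Treating each term separately:
  • 5: tracked with zero error.
  • 10t: e_ss = 10/K_v with K_v=200/9 → 0.45.
  • 10t^2: a type-1 system cannot track it, e_ss → ∞.
The unbounded component dominates.

infinity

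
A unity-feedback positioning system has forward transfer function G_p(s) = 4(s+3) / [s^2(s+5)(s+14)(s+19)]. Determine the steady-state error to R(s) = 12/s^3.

1330

System type = 2 (two poles at s=0).
K_a = lim_{s→0} s^2·G_p(s) = 4·3 / (5·14·19) = 6/665.
r(t) = 6t^2 gives R(s) = 12/s^3.
e_ss = 12/K_a = 12/(6/665) = 1330.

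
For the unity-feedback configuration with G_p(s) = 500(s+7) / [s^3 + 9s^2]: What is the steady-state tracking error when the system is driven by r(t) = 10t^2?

Lowest-order denominator term is 9s^2, so the open loop has 2 poles at the origin → type 2 system.
K_a = lim_{s→0} s^2·G_p(s) = 500·7 / 9 = 3500/9.
r(t) = 10t^2 gives R(s) = 20/s^3.
e_ss = 20/K_a = 20/(3500/9) = 9/175.

9/175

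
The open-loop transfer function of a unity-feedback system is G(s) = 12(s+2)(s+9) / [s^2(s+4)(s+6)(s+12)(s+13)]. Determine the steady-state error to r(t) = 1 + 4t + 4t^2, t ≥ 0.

416/3

G(s) has two factors of s in the denominator, so the system is type 2. Treating each term separately:
  • 1: tracked with zero error.
  • 4t: tracked with zero error.
  • 4t^2: e_ss = 8/K_a with K_a=3/52 → 416/3.
Total e_ss = 416/3.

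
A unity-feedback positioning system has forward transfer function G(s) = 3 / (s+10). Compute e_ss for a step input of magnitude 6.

60/13

System type = 0 (no poles at s=0).
K_p = lim_{s→0} G(s) = 3 / (10) = 0.3.
e_ss = 6/(1 + K_p) = 6/1.3 = 60/13.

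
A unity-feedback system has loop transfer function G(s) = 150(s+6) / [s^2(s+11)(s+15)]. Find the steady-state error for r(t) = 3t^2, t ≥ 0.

1.1

System type = 2 (two poles at s=0).
K_a = lim_{s→0} s^2·G(s) = 150·6 / (11·15) = 60/11.
r(t) = 3t^2 gives R(s) = 6/s^3.
e_ss = 6/K_a = 6/(60/11) = 1.1.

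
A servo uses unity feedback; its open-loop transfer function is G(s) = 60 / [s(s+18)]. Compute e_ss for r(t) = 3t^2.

G(s) has one factor of s in the denominator, so the system is type 1.
For a type-1 system K_a = 0, so e_ss to a parabolic input is unbounded.

infinity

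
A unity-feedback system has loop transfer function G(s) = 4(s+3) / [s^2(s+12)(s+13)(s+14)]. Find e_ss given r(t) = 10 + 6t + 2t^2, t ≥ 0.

G(s) has two factors of s in the denominator, so the system is type 2. By superposition:
  • 10: tracked with zero error.
  • 6t: tracked with zero error.
  • 2t^2: e_ss = 4/K_a with K_a=1/182 → 728.
Total e_ss = 728.

728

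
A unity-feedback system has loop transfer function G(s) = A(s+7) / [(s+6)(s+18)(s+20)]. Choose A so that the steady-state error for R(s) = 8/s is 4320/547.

The open loop has no poles at the origin → type 0 system.
K_p = lim_{s→0} G(s) = A·7 / (6·18·20) = (7/2160)·A.
e_ss = 8/(1 + K_p) = 4320/547 ⇒ 1 + (7/2160)·A = 547/540 ⇒ A = 4.

4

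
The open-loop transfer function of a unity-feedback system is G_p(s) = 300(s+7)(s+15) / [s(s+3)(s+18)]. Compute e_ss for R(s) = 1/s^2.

3/1750

System type = 1 (one pole at s=0).
K_v = lim_{s→0} s·G_p(s) = 300·7·15 / (3·18) = 1750/3.
e_ss = 1/K_v = 1/(1750/3) = 3/1750.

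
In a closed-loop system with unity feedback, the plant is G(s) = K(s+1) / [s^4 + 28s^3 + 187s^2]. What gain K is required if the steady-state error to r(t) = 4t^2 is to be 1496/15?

Lowest-order denominator term is 187s^2, so the open loop has 2 poles at the origin → type 2 system.
K_a = lim_{s→0} s^2·G(s) = K·1 / 187 = (1/187)·K.
e_ss = 8/K_a = 1496/15 ⇒ K_a = 15/187 ⇒ K = (15/187)/(1/187) = 15.

15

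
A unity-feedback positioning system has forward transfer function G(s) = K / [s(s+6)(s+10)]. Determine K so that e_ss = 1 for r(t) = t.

G(s) has one factor of s in the denominator, so the system is type 1.
K_v = lim_{s→0} s·G(s) = K / (6·10) = (1/60)·K.
e_ss = 1/K_v = 1 ⇒ K_v = 1 ⇒ K = 1/(1/60) = 60.

60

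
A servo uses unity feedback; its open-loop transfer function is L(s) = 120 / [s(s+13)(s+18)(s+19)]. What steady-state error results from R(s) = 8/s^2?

296.4

The open loop has one pole at the origin → type 1 system.
K_v = lim_{s→0} s·L(s) = 120 / (13·18·19) = 20/741.
e_ss = 8/K_v = 8/(20/741) = 296.4.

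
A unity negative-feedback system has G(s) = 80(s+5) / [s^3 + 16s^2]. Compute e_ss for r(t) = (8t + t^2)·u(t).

The denominator has no term below 16s^2 — 2 poles at s=0, type 2. Treating each term separately:
  • 8t: tracked with zero error.
  • t^2: e_ss = 2/K_a with K_a=25 → 0.08.
Total e_ss = 0.08.

0.08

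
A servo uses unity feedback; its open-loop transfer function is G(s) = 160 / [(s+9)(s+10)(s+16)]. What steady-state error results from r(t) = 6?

G(s) has no factors of s in the denominator, so the system is type 0.
K_p = lim_{s→0} G(s) = 160 / (9·10·16) = 1/9.
e_ss = 6/(1 + K_p) = 6/(10/9) = 5.4.

5.4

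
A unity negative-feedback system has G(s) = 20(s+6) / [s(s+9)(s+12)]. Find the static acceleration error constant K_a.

0

One free integrator in G(s): this is a type 1 system.
K_a = lim_{s→0} s^2·G(s) = 0 (the extra factor of s kills the finite limit).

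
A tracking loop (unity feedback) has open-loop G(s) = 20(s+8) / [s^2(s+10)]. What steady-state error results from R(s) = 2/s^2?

Two free integrators in G(s): this is a type 2 system.
K_v = ∞ for a type-2 system; e_ss to a ramp is zero.

0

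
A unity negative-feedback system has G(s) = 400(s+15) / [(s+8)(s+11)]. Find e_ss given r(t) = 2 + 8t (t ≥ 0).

G(s) has no factors of s in the denominator, so the system is type 0. Taking each input component in turn:
  • 2: e_ss = 2/(1+K_p) with K_p=750/11 → 22/761.
  • 8t: a type-0 system cannot track it, e_ss → ∞.
The unbounded component dominates.

infinity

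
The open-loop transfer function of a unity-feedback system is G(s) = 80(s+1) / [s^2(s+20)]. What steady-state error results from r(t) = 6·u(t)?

0

System type = 2 (two poles at s=0).
K_p = ∞ for a type-2 system; e_ss to a step is zero.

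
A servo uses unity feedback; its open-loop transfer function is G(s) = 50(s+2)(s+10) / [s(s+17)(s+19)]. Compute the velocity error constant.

1000/323

One free integrator in G(s): this is a type 1 system.
K_v = lim_{s→0} s·G(s) = 50·2·10 / (17·19) = 1000/323.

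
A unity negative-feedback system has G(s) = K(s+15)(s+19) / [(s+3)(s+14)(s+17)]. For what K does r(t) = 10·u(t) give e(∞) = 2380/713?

5

The open loop has no poles at the origin → type 0 system.
K_p = lim_{s→0} G(s) = K·15·19 / (3·14·17) = (95/238)·K.
e_ss = 10/(1 + K_p) = 2380/713 ⇒ 1 + (95/238)·K = 713/238 ⇒ K = 5.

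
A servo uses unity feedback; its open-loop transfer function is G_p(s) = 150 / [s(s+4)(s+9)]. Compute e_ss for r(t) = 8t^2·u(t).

G_p(s) has one factor of s in the denominator, so the system is type 1.
K_a = lim_{s→0} s^2·G_p(s) = 0; the steady-state error to this parabolic input grows without bound.

infinity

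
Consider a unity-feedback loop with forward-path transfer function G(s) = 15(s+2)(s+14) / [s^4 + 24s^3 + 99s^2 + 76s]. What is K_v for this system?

Factoring s from the denominator leaves a polynomial with constant term 76, so the system is type 1.
K_v = lim_{s→0} s·G(s) = 15·2·14 / 76 = 105/19.

105/19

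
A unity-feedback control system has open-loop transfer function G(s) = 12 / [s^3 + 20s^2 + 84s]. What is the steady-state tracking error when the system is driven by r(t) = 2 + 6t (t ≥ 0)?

Lowest-order denominator term is 84s, so the open loop has 1 pole at the origin → type 1 system. By superposition:
  • 2: tracked with zero error.
  • 6t: e_ss = 6/K_v with K_v=1/7 → 42.
Total e_ss = 42.

42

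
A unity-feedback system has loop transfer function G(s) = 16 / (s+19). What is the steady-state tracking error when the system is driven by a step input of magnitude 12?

228/35

System type = 0 (no poles at s=0).
K_p = lim_{s→0} G(s) = 16 / (19) = 16/19.
e_ss = 12/(1 + K_p) = 12/(35/19) = 228/35.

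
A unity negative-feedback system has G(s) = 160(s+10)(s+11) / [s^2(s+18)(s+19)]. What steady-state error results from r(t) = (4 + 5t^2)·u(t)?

System type = 2 (two poles at s=0). Taking each input component in turn:
  • 4: tracked with zero error.
  • 5t^2: e_ss = 10/K_a with K_a=8800/171 → 171/880.
Total e_ss = 171/880.

171/880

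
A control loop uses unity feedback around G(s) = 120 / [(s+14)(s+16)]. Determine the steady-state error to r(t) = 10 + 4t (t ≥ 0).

G(s) has no factors of s in the denominator, so the system is type 0. Taking each input component in turn:
  • 10: e_ss = 10/(1+K_p) with K_p=15/28 → 280/43.
  • 4t: a type-0 system cannot track it, e_ss → ∞.
The unbounded component dominates.

infinity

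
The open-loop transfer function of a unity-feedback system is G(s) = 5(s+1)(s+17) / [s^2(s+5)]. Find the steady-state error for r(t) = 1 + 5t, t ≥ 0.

System type = 2 (two poles at s=0). Taking each input component in turn:
  • 1: tracked with zero error.
  • 5t: tracked with zero error.
Total e_ss = 0.

0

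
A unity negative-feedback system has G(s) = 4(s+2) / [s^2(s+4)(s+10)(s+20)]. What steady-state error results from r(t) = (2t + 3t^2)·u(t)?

Two free integrators in G(s): this is a type 2 system. Taking each input component in turn:
  • 2t: tracked with zero error.
  • 3t^2: e_ss = 6/K_a with K_a=0.01 → 600.
Total e_ss = 600.

600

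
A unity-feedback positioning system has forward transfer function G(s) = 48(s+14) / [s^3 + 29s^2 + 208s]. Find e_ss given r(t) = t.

Lowest-order denominator term is 208s, so the open loop has 1 pole at the origin → type 1 system.
K_v = lim_{s→0} s·G(s) = 48·14 / 208 = 42/13.
e_ss = 1/K_v = 1/(42/13) = 13/42.

13/42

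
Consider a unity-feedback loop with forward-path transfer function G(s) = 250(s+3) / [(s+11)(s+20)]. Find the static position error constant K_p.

G(s) has no factors of s in the denominator, so the system is type 0.
K_p = lim_{s→0} G(s) = 250·3 / (11·20) = 75/22.

75/22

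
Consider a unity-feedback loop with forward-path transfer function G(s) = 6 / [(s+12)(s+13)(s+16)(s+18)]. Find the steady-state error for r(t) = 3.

22464/7489

No free integrators in G(s): this is a type 0 system.
K_p = lim_{s→0} G(s) = 6 / (12·13·16·18) = 1/7488.
e_ss = 3/(1 + K_p) = 3/(7489/7488) = 22464/7489.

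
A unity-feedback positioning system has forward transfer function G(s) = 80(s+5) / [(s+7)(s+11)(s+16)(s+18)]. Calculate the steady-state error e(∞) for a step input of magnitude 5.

G(s) has no factors of s in the denominator, so the system is type 0.
K_p = lim_{s→0} G(s) = 80·5 / (7·11·16·18) = 25/1386.
e_ss = 5/(1 + K_p) = 5/(1411/1386) = 6930/1411.

6930/1411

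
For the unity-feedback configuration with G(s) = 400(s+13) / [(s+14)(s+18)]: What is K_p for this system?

1300/63

G(s) has no factors of s in the denominator, so the system is type 0.
K_p = lim_{s→0} G(s) = 400·13 / (14·18) = 1300/63.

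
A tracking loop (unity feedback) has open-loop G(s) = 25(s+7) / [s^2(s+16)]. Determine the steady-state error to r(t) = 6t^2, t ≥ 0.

192/175

The open loop has two poles at the origin → type 2 system.
K_a = lim_{s→0} s^2·G(s) = 25·7 / (16) = 10.9375.
r(t) = 6t^2 gives R(s) = 12/s^3.
e_ss = 12/K_a = 12/10.9375 = 192/175.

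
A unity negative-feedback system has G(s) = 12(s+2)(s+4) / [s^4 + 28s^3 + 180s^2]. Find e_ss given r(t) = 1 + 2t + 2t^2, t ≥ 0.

The denominator has no term below 180s^2 — 2 poles at s=0, type 2. By superposition:
  • 1: tracked with zero error.
  • 2t: tracked with zero error.
  • 2t^2: e_ss = 4/K_a with K_a=8/15 → 7.5.
Total e_ss = 7.5.

7.5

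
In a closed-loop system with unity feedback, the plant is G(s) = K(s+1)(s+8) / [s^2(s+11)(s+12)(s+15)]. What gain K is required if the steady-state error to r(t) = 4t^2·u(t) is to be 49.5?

40

System type = 2 (two poles at s=0).
K_a = lim_{s→0} s^2·G(s) = K·1·8 / (11·12·15) = (2/495)·K.
e_ss = 8/K_a = 49.5 ⇒ K_a = 16/99 ⇒ K = (16/99)/(2/495) = 40.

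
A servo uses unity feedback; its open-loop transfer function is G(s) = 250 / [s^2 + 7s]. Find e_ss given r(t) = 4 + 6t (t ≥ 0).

Factoring s from the denominator leaves a polynomial with constant term 7, so the system is type 1. Treating each term separately:
  • 4: tracked with zero error.
  • 6t: e_ss = 6/K_v with K_v=250/7 → 0.168.
Total e_ss = 0.168.

0.168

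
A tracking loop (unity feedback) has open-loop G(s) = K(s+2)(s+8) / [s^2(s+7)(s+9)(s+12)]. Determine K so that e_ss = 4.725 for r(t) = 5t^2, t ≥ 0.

The open loop has two poles at the origin → type 2 system.
K_a = lim_{s→0} s^2·G(s) = K·2·8 / (7·9·12) = (4/189)·K.
e_ss = 10/K_a = 4.725 ⇒ K_a = 400/189 ⇒ K = (400/189)/(4/189) = 100.

100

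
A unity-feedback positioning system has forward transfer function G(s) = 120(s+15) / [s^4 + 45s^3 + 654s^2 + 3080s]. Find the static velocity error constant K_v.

45/77

Lowest-order denominator term is 3080s, so the open loop has 1 pole at the origin → type 1 system.
K_v = lim_{s→0} s·G(s) = 120·15 / 3080 = 45/77.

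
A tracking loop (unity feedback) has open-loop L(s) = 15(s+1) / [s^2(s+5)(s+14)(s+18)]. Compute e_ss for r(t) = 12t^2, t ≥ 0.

System type = 2 (two poles at s=0).
K_a = lim_{s→0} s^2·L(s) = 15·1 / (5·14·18) = 1/84.
r(t) = 12t^2 gives R(s) = 24/s^3.
e_ss = 24/K_a = 24/(1/84) = 2016.

2016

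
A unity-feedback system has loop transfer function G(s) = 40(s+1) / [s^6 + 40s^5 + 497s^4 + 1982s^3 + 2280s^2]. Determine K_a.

1/57

The denominator has no term below 2280s^2 — 2 poles at s=0, type 2.
K_a = lim_{s→0} s^2·G(s) = 40·1 / 2280 = 1/57.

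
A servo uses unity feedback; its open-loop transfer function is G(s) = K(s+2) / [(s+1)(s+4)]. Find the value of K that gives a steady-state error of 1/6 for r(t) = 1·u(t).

10

System type = 0 (no poles at s=0).
K_p = lim_{s→0} G(s) = K·2 / (1·4) = 0.5·K.
e_ss = 1/(1 + K_p) = 1/6 ⇒ 1 + 0.5·K = 6 ⇒ K = 10.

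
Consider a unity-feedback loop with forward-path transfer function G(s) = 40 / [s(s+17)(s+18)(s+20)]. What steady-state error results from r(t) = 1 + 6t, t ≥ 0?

918

One free integrator in G(s): this is a type 1 system. By superposition:
  • 1: tracked with zero error.
  • 6t: e_ss = 6/K_v with K_v=1/153 → 918.
Total e_ss = 918.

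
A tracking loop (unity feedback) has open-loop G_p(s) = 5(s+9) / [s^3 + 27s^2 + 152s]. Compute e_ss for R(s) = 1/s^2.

The denominator has no term below 152s — 1 pole at s=0, type 1.
K_v = lim_{s→0} s·G_p(s) = 5·9 / 152 = 45/152.
e_ss = 1/K_v = 1/(45/152) = 152/45.

152/45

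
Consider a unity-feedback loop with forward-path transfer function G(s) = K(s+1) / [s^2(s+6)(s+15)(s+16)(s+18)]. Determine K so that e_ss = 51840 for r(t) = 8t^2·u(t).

Two free integrators in G(s): this is a type 2 system.
K_a = lim_{s→0} s^2·G(s) = K·1 / (6·15·16·18) = (1/25920)·K.
e_ss = 16/K_a = 51840 ⇒ K_a = 1/3240 ⇒ K = (1/3240)/(1/25920) = 8.

8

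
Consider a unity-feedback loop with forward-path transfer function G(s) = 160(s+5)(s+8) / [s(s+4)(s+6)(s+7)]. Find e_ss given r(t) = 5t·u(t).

21/160

The open loop has one pole at the origin → type 1 system.
K_v = lim_{s→0} s·G(s) = 160·5·8 / (4·6·7) = 800/21.
e_ss = 5/K_v = 5/(800/21) = 21/160.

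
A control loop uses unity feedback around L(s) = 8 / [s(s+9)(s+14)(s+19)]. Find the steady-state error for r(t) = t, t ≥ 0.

299.25

The open loop has one pole at the origin → type 1 system.
K_v = lim_{s→0} s·L(s) = 8 / (9·14·19) = 4/1197.
e_ss = 1/K_v = 1/(4/1197) = 299.25.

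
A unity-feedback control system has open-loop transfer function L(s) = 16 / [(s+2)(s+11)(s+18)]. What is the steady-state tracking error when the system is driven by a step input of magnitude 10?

990/103

No free integrators in L(s): this is a type 0 system.
K_p = lim_{s→0} L(s) = 16 / (2·11·18) = 4/99.
e_ss = 10/(1 + K_p) = 10/(103/99) = 990/103.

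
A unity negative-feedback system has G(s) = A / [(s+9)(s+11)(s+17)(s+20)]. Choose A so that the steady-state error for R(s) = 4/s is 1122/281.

System type = 0 (no poles at s=0).
K_p = lim_{s→0} G(s) = A / (9·11·17·20) = (1/33660)·A.
e_ss = 4/(1 + K_p) = 1122/281 ⇒ 1 + (1/33660)·A = 562/561 ⇒ A = 60.

60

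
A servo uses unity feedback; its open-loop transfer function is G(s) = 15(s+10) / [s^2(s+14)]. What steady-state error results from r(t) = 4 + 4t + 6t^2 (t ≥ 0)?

1.12

System type = 2 (two poles at s=0). Treating each term separately:
  • 4: tracked with zero error.
  • 4t: tracked with zero error.
  • 6t^2: e_ss = 12/K_a with K_a=75/7 → 1.12.
Total e_ss = 1.12.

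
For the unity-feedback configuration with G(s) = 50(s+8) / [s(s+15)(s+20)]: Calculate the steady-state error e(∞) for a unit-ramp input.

System type = 1 (one pole at s=0).
K_v = lim_{s→0} s·G(s) = 50·8 / (15·20) = 4/3.
e_ss = 1/K_v = 1/(4/3) = 0.75.

0.75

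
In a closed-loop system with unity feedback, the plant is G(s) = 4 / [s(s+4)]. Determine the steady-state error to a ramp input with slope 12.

The open loop has one pole at the origin → type 1 system.
K_v = lim_{s→0} s·G(s) = 4 / (4) = 1.
e_ss = 12/K_v = 12/1 = 12.

12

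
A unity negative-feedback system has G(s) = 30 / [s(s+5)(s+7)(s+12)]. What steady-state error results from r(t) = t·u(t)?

The open loop has one pole at the origin → type 1 system.
K_v = lim_{s→0} s·G(s) = 30 / (5·7·12) = 1/14.
e_ss = 1/K_v = 1/(1/14) = 14.

14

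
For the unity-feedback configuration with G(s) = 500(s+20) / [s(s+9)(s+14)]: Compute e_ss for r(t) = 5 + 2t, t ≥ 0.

0.0252

System type = 1 (one pole at s=0). By superposition:
  • 5: tracked with zero error.
  • 2t: e_ss = 2/K_v with K_v=5000/63 → 0.0252.
Total e_ss = 0.0252.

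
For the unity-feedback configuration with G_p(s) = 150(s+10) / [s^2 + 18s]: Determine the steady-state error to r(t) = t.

0.012

Factoring s from the denominator leaves a polynomial with constant term 18, so the system is type 1.
K_v = lim_{s→0} s·G_p(s) = 150·10 / 18 = 250/3.
e_ss = 1/K_v = 1/(250/3) = 0.012.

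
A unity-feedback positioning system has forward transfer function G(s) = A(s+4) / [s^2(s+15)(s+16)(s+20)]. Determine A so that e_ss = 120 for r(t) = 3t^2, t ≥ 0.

System type = 2 (two poles at s=0).
K_a = lim_{s→0} s^2·G(s) = A·4 / (15·16·20) = (1/1200)·A.
e_ss = 6/K_a = 120 ⇒ K_a = 0.05 ⇒ A = 0.05/(1/1200) = 60.

60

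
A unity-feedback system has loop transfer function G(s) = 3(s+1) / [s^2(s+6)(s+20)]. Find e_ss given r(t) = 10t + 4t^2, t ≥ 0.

System type = 2 (two poles at s=0). Taking each input component in turn:
  • 10t: tracked with zero error.
  • 4t^2: e_ss = 8/K_a with K_a=0.025 → 320.
Total e_ss = 320.

320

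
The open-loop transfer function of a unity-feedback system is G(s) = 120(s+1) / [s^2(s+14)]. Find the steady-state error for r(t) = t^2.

7/30

Two free integrators in G(s): this is a type 2 system.
K_a = lim_{s→0} s^2·G(s) = 120·1 / (14) = 60/7.
r(t) = t^2 gives R(s) = 2/s^3.
e_ss = 2/K_a = 2/(60/7) = 7/30.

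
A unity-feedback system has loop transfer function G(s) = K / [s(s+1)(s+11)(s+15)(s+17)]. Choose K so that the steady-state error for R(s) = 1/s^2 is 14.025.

200

The open loop has one pole at the origin → type 1 system.
K_v = lim_{s→0} s·G(s) = K / (1·11·15·17) = (1/2805)·K.
e_ss = 1/K_v = 14.025 ⇒ K_v = 40/561 ⇒ K = (40/561)/(1/2805) = 200.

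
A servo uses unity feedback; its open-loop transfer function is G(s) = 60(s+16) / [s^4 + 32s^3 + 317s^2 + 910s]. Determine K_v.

The denominator has no term below 910s — 1 pole at s=0, type 1.
K_v = lim_{s→0} s·G(s) = 60·16 / 910 = 96/91.

96/91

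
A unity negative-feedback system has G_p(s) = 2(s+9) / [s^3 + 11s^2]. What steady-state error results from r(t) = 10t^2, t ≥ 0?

Factoring s^2 from the denominator leaves a polynomial with constant term 11, so the system is type 2.
K_a = lim_{s→0} s^2·G_p(s) = 2·9 / 11 = 18/11.
r(t) = 10t^2 gives R(s) = 20/s^3.
e_ss = 20/K_a = 20/(18/11) = 110/9.

110/9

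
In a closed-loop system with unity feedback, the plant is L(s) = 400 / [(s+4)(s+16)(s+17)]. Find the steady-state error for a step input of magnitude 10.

L(s) has no factors of s in the denominator, so the system is type 0.
K_p = lim_{s→0} L(s) = 400 / (4·16·17) = 25/68.
e_ss = 10/(1 + K_p) = 10/(93/68) = 680/93.

680/93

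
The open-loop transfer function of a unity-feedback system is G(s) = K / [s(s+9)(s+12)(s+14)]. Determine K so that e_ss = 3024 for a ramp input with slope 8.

G(s) has one factor of s in the denominator, so the system is type 1.
K_v = lim_{s→0} s·G(s) = K / (9·12·14) = (1/1512)·K.
e_ss = 8/K_v = 3024 ⇒ K_v = 1/378 ⇒ K = (1/378)/(1/1512) = 4.

4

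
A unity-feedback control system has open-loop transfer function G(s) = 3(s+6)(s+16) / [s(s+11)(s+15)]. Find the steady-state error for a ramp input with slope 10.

G(s) has one factor of s in the denominator, so the system is type 1.
K_v = lim_{s→0} s·G(s) = 3·6·16 / (11·15) = 96/55.
e_ss = 10/K_v = 10/(96/55) = 275/48.

275/48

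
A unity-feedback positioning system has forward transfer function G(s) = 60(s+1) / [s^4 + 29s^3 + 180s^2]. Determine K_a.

The denominator has no term below 180s^2 — 2 poles at s=0, type 2.
K_a = lim_{s→0} s^2·G(s) = 60·1 / 180 = 1/3.

1/3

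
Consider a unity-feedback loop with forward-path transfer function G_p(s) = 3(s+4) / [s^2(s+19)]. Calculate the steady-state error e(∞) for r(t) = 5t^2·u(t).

G_p(s) has two factors of s in the denominator, so the system is type 2.
K_a = lim_{s→0} s^2·G_p(s) = 3·4 / (19) = 12/19.
r(t) = 5t^2 gives R(s) = 10/s^3.
e_ss = 10/K_a = 10/(12/19) = 95/6.

95/6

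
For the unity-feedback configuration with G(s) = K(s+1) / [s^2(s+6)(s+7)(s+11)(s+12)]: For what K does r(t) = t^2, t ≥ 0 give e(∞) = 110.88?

System type = 2 (two poles at s=0).
K_a = lim_{s→0} s^2·G(s) = K·1 / (6·7·11·12) = (1/5544)·K.
e_ss = 2/K_a = 110.88 ⇒ K_a = 25/1386 ⇒ K = (25/1386)/(1/5544) = 100.

100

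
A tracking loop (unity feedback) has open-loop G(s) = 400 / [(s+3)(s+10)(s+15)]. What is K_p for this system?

G(s) has no factors of s in the denominator, so the system is type 0.
K_p = lim_{s→0} G(s) = 400 / (3·10·15) = 8/9.

8/9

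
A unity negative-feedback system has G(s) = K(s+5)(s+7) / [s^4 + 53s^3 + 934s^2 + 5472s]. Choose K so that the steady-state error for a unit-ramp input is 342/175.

80

Lowest-order denominator term is 5472s, so the open loop has 1 pole at the origin → type 1 system.
K_v = lim_{s→0} s·G(s) = K·5·7 / 5472 = (35/5472)·K.
e_ss = 1/K_v = 342/175 ⇒ K_v = 175/342 ⇒ K = (175/342)/(35/5472) = 80.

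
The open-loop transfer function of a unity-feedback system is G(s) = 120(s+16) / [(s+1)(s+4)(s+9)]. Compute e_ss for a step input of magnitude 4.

12/163

System type = 0 (no poles at s=0).
K_p = lim_{s→0} G(s) = 120·16 / (1·4·9) = 160/3.
e_ss = 4/(1 + K_p) = 4/(163/3) = 12/163.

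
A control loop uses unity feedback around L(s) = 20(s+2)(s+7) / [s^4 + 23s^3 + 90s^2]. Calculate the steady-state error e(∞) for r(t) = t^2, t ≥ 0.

The denominator has no term below 90s^2 — 2 poles at s=0, type 2.
K_a = lim_{s→0} s^2·L(s) = 20·2·7 / 90 = 28/9.
r(t) = t^2 gives R(s) = 2/s^3.
e_ss = 2/K_a = 2/(28/9) = 9/14.

9/14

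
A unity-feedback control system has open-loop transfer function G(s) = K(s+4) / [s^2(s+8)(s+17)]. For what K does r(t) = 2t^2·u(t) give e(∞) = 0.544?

250

G(s) has two factors of s in the denominator, so the system is type 2.
K_a = lim_{s→0} s^2·G(s) = K·4 / (8·17) = (1/34)·K.
e_ss = 4/K_a = 0.544 ⇒ K_a = 125/17 ⇒ K = (125/17)/(1/34) = 250.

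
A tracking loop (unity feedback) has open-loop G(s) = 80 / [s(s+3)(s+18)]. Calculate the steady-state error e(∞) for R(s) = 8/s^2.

5.4

System type = 1 (one pole at s=0).
K_v = lim_{s→0} s·G(s) = 80 / (3·18) = 40/27.
e_ss = 8/K_v = 8/(40/27) = 5.4.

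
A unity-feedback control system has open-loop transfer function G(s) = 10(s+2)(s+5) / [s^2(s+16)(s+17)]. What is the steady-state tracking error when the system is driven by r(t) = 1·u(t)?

System type = 2 (two poles at s=0).
A type-2 system has K_p = ∞, so it tracks a step input with zero steady-state error.

0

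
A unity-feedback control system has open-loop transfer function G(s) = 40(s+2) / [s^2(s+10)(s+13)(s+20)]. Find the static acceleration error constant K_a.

The open loop has two poles at the origin → type 2 system.
K_a = lim_{s→0} s^2·G(s) = 40·2 / (10·13·20) = 2/65.

2/65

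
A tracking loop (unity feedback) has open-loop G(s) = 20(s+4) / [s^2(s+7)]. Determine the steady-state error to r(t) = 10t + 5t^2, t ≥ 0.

0.875

System type = 2 (two poles at s=0). By superposition:
  • 10t: tracked with zero error.
  • 5t^2: e_ss = 10/K_a with K_a=80/7 → 0.875.
Total e_ss = 0.875.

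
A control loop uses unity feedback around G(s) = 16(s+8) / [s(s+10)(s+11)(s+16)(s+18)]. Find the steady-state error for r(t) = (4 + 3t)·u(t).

The open loop has one pole at the origin → type 1 system. By superposition:
  • 4: tracked with zero error.
  • 3t: e_ss = 3/K_v with K_v=2/495 → 742.5.
Total e_ss = 742.5.

742.5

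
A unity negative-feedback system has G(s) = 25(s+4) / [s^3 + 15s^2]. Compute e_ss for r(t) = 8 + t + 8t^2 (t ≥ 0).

2.4

Lowest-order denominator term is 15s^2, so the open loop has 2 poles at the origin → type 2 system. Treating each term separately:
  • 8: tracked with zero error.
  • t: tracked with zero error.
  • 8t^2: e_ss = 16/K_a with K_a=20/3 → 2.4.
Total e_ss = 2.4.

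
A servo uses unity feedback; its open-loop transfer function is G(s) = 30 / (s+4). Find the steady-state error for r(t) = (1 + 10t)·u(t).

The open loop has no poles at the origin → type 0 system. By superposition:
  • 1: e_ss = 1/(1+K_p) with K_p=7.5 → 2/17.
  • 10t: a type-0 system cannot track it, e_ss → ∞.
The unbounded component dominates.

infinity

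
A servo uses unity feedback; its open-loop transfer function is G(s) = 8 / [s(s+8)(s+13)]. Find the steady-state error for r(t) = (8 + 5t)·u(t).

The open loop has one pole at the origin → type 1 system. Taking each input component in turn:
  • 8: tracked with zero error.
  • 5t: e_ss = 5/K_v with K_v=1/13 → 65.
Total e_ss = 65.

65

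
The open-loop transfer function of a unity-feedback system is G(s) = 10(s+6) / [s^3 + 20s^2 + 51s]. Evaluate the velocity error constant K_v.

The denominator has no term below 51s — 1 pole at s=0, type 1.
K_v = lim_{s→0} s·G(s) = 10·6 / 51 = 20/17.

20/17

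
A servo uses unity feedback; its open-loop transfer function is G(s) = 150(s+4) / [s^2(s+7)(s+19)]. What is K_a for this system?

System type = 2 (two poles at s=0).
K_a = lim_{s→0} s^2·G(s) = 150·4 / (7·19) = 600/133.

600/133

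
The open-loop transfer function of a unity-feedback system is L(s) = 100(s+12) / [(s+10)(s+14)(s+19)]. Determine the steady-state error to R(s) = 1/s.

133/193

System type = 0 (no poles at s=0).
K_p = lim_{s→0} L(s) = 100·12 / (10·14·19) = 60/133.
e_ss = 1/(1 + K_p) = 1/(193/133) = 133/193.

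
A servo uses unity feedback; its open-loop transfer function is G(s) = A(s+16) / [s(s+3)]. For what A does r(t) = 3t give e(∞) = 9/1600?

100

The open loop has one pole at the origin → type 1 system.
K_v = lim_{s→0} s·G(s) = A·16 / (3) = (16/3)·A.
e_ss = 3/K_v = 9/1600 ⇒ K_v = 1600/3 ⇒ A = (1600/3)/(16/3) = 100.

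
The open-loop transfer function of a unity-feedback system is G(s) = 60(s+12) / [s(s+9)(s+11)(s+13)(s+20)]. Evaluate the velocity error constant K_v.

4/143

The open loop has one pole at the origin → type 1 system.
K_v = lim_{s→0} s·G(s) = 60·12 / (9·11·13·20) = 4/143.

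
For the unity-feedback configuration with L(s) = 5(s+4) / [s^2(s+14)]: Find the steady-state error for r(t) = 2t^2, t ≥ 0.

2.8

Two free integrators in L(s): this is a type 2 system.
K_a = lim_{s→0} s^2·L(s) = 5·4 / (14) = 10/7.
r(t) = 2t^2 gives R(s) = 4/s^3.
e_ss = 4/K_a = 4/(10/7) = 2.8.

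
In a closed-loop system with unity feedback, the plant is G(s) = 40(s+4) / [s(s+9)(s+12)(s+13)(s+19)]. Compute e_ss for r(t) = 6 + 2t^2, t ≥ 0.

System type = 1 (one pole at s=0). Treating each term separately:
  • 6: tracked with zero error.
  • 2t^2: a type-1 system cannot track it, e_ss → ∞.
The unbounded component dominates.

infinity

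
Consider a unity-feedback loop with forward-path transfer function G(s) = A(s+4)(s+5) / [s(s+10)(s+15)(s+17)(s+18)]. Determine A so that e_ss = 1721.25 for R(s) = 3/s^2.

System type = 1 (one pole at s=0).
K_v = lim_{s→0} s·G(s) = A·4·5 / (10·15·17·18) = (1/2295)·A.
e_ss = 3/K_v = 1721.25 ⇒ K_v = 4/2295 ⇒ A = (4/2295)/(1/2295) = 4.

4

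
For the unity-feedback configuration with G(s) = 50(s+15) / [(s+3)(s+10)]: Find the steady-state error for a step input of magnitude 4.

2/13

The open loop has no poles at the origin → type 0 system.
K_p = lim_{s→0} G(s) = 50·15 / (3·10) = 25.
e_ss = 4/(1 + K_p) = 4/26 = 2/13.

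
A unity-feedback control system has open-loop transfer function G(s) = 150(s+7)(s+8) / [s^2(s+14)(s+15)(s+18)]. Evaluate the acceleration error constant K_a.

G(s) has two factors of s in the denominator, so the system is type 2.
K_a = lim_{s→0} s^2·G(s) = 150·7·8 / (14·15·18) = 20/9.

20/9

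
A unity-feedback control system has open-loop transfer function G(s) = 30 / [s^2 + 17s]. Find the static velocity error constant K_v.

Factoring s from the denominator leaves a polynomial with constant term 17, so the system is type 1.
K_v = lim_{s→0} s·G(s) = 30 / 17 = 30/17.

30/17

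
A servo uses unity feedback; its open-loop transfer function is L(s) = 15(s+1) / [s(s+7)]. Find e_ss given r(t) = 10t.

The open loop has one pole at the origin → type 1 system.
K_v = lim_{s→0} s·L(s) = 15·1 / (7) = 15/7.
e_ss = 10/K_v = 10/(15/7) = 14/3.

14/3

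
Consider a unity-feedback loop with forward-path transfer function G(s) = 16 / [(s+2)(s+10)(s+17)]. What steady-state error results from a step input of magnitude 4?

340/89

No free integrators in G(s): this is a type 0 system.
K_p = lim_{s→0} G(s) = 16 / (2·10·17) = 4/85.
e_ss = 4/(1 + K_p) = 4/(89/85) = 340/89.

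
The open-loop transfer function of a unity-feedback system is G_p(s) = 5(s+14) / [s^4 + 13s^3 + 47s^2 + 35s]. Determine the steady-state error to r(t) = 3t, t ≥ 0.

Factoring s from the denominator leaves a polynomial with constant term 35, so the system is type 1.
K_v = lim_{s→0} s·G_p(s) = 5·14 / 35 = 2.
e_ss = 3/K_v = 3/2 = 1.5.

1.5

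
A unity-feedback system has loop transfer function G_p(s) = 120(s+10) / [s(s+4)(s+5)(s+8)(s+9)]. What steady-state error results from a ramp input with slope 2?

2.4

The open loop has one pole at the origin → type 1 system.
K_v = lim_{s→0} s·G_p(s) = 120·10 / (4·5·8·9) = 5/6.
e_ss = 2/K_v = 2/(5/6) = 2.4.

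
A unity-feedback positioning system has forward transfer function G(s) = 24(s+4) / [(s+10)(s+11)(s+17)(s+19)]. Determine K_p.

48/17765

No free integrators in G(s): this is a type 0 system.
K_p = lim_{s→0} G(s) = 24·4 / (10·11·17·19) = 48/17765.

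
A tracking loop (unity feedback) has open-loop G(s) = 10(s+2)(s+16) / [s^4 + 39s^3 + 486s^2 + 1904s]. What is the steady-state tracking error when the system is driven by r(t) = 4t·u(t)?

Lowest-order denominator term is 1904s, so the open loop has 1 pole at the origin → type 1 system.
K_v = lim_{s→0} s·G(s) = 10·2·16 / 1904 = 20/119.
e_ss = 4/K_v = 4/(20/119) = 23.8.

23.8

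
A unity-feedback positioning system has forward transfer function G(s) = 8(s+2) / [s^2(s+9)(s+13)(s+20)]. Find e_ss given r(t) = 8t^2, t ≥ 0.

System type = 2 (two poles at s=0).
K_a = lim_{s→0} s^2·G(s) = 8·2 / (9·13·20) = 4/585.
r(t) = 8t^2 gives R(s) = 16/s^3.
e_ss = 16/K_a = 16/(4/585) = 2340.

2340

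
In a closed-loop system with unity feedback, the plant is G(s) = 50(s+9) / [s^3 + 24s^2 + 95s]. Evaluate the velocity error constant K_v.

Factoring s from the denominator leaves a polynomial with constant term 95, so the system is type 1.
K_v = lim_{s→0} s·G(s) = 50·9 / 95 = 90/19.

90/19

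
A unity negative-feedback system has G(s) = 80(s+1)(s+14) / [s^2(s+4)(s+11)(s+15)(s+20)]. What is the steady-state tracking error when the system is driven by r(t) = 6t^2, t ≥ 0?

990/7

System type = 2 (two poles at s=0).
K_a = lim_{s→0} s^2·G(s) = 80·1·14 / (4·11·15·20) = 14/165.
r(t) = 6t^2 gives R(s) = 12/s^3.
e_ss = 12/K_a = 12/(14/165) = 990/7.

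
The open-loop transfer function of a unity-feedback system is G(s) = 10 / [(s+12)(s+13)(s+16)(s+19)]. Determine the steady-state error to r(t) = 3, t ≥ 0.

71136/23717

The open loop has no poles at the origin → type 0 system.
K_p = lim_{s→0} G(s) = 10 / (12·13·16·19) = 5/23712.
e_ss = 3/(1 + K_p) = 3/(23717/23712) = 71136/23717.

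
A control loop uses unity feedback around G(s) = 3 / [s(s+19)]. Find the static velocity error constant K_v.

One free integrator in G(s): this is a type 1 system.
K_v = lim_{s→0} s·G(s) = 3 / (19) = 3/19.

3/19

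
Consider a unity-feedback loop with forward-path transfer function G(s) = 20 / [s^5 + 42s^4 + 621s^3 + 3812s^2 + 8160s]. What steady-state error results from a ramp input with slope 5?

2040

Factoring s from the denominator leaves a polynomial with constant term 8160, so the system is type 1.
K_v = lim_{s→0} s·G(s) = 20 / 8160 = 1/408.
e_ss = 5/K_v = 5/(1/408) = 2040.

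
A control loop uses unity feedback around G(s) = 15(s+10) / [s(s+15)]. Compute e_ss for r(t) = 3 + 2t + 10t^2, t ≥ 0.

G(s) has one factor of s in the denominator, so the system is type 1. Taking each input component in turn:
  • 3: tracked with zero error.
  • 2t: e_ss = 2/K_v with K_v=10 → 0.2.
  • 10t^2: a type-1 system cannot track it, e_ss → ∞.
The unbounded component dominates.

infinity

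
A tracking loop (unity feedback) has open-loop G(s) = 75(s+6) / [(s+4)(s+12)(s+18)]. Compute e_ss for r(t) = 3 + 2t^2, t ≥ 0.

infinity

G(s) has no factors of s in the denominator, so the system is type 0. Taking each input component in turn:
  • 3: e_ss = 3/(1+K_p) with K_p=25/48 → 144/73.
  • 2t^2: a type-0 system cannot track it, e_ss → ∞.
The unbounded component dominates.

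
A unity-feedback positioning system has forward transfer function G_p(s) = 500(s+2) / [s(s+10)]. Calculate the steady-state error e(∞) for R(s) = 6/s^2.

0.06

System type = 1 (one pole at s=0).
K_v = lim_{s→0} s·G_p(s) = 500·2 / (10) = 100.
e_ss = 6/K_v = 6/100 = 0.06.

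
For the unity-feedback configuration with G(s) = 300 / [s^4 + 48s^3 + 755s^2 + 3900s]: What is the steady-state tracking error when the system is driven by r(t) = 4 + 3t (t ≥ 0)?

The denominator has no term below 3900s — 1 pole at s=0, type 1. Treating each term separately:
  • 4: tracked with zero error.
  • 3t: e_ss = 3/K_v with K_v=1/13 → 39.
Total e_ss = 39.

39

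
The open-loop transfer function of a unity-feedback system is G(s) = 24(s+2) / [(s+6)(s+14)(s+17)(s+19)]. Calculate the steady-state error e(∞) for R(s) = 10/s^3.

System type = 0 (no poles at s=0).
For a type-0 system K_a = 0, so e_ss to a parabolic input is unbounded.

infinity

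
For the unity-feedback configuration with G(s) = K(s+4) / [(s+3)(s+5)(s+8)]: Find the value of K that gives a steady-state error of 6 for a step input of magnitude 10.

20

G(s) has no factors of s in the denominator, so the system is type 0.
K_p = lim_{s→0} G(s) = K·4 / (3·5·8) = (1/30)·K.
e_ss = 10/(1 + K_p) = 6 ⇒ 1 + (1/30)·K = 5/3 ⇒ K = 20.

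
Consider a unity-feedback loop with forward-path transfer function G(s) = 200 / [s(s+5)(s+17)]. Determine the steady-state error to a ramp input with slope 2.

The open loop has one pole at the origin → type 1 system.
K_v = lim_{s→0} s·G(s) = 200 / (5·17) = 40/17.
e_ss = 2/K_v = 2/(40/17) = 0.85.

0.85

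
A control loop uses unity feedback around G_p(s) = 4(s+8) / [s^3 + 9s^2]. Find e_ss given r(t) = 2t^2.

1.125

Lowest-order denominator term is 9s^2, so the open loop has 2 poles at the origin → type 2 system.
K_a = lim_{s→0} s^2·G_p(s) = 4·8 / 9 = 32/9.
r(t) = 2t^2 gives R(s) = 4/s^3.
e_ss = 4/K_a = 4/(32/9) = 1.125.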